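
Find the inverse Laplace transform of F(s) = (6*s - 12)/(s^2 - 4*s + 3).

6*exp(2*t)*cosh(t)

Rewrite the denominator: s^2 - 4*s + 3 = (s - 2)^2 - 1.
The form in (s - 2) signals a first-shifting-theorem factor e^(2t).
Since L{cosh(t)} = s/(s^2 - 1), the inverse is e^(2*t)*cosh(t), scaled by 6.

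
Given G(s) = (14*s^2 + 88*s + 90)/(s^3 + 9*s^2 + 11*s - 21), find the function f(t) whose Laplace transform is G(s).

f(t) = 6*exp(t) + 3*exp(-3*t) + 5*exp(-7*t)

Factor the denominator: s^3 + 9*s^2 + 11*s - 21 = (s - 1)*(s + 3)*(s + 7).
Partial fraction decomposition gives [5/(s + 7)] + [6/(s - 1)] + [3/(s + 3)].
Invert each term: 5/(s + 7) ↔ 5e^(-7t); 6/(s - 1) ↔ 6e^(t); 3/(s + 3) ↔ 3e^(-3t).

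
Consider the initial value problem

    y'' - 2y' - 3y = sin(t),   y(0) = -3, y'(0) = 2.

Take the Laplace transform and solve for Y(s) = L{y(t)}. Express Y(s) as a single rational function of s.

Y(s) = (-3*s^3 + 8*s^2 - 3*s + 9)/(s^4 - 2*s^3 - 2*s^2 - 2*s - 3)

Apply the Laplace transform to the equation.
With L{y''} = s^2 Y - s·y(0) - y'(0) and L{y'} = sY - y(0), with y(0) = -3, y'(0) = 2: the LHS transforms to (s^2 - 2*s - 3)Y - (-3*s + 8).
The right side is L{sin(t)} = 1/(s^2 + 1).
So (s^2 - 2*s - 3)Y = 1/(s^2 + 1) + (-3*s + 8).
Solve for Y(s) and write it as one ratio of polynomials.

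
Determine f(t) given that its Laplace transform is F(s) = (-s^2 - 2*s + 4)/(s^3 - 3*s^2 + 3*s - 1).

f(t) = t^2*exp(t)/2 - 4*t*exp(t) - exp(t)

Factor the denominator: s^3 - 3*s^2 + 3*s - 1 = (s - 1)^3.
Partial fraction decomposition gives [-1/(s - 1)] + [-4/(s - 1)^2] + [(s - 1)^(-3)].
Invert each term: -1/(s - 1) ↔ -e^(t); -4/(s - 1)^2 ↔ -4t·e^(t); 1/(s - 1)^3 ↔ (1/2)t^2·e^(t).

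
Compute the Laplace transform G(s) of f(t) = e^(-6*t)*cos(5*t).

L{cos(5t)} = s/(s^2 + 25).
By the first shifting theorem, multiplying by e^(-6t) replaces s with s + 6.

G(s) = (s + 6)/((s + 6)^2 + 25)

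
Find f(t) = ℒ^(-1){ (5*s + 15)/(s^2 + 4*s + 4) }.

f(t) = 5*t*exp(-2*t) + 5*exp(-2*t)

Factor the denominator: s^2 + 4*s + 4 = (s + 2)^2.
Partial fraction decomposition gives [5/(s + 2)] + [5/(s + 2)^2].
Invert each term: 5/(s + 2) ↔ 5e^(-2t); 5/(s + 2)^2 ↔ 5t·e^(-2t).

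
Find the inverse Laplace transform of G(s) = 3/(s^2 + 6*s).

exp(-3*t)*sinh(3*t)

Rewrite the denominator: s^2 + 6*s = (s + 3)^2 - 9.
The form in (s + 3) signals a first-shifting-theorem factor e^(-3t).
Since L{sinh(3t)} = 3/(s^2 - 9), the inverse is exp(-3*t)*sinh(3*t).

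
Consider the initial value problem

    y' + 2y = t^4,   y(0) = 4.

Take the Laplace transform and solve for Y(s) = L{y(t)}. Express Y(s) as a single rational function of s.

Y(s) = (4*s^5 + 24)/(s^6 + 2*s^5)

Take the Laplace transform of both sides.
The derivative rules (L{y'} = sY - y(0) = sY - 4) turn the left side into (s + 2)Y - (4).
The right side is L{t^4} = 24/s^5.
So (s + 2)Y = 24/s^5 + (4).
Isolate Y and clear denominators.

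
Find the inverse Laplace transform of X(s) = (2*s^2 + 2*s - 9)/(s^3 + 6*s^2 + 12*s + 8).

Factor the denominator: s^3 + 6*s^2 + 12*s + 8 = (s + 2)^3.
Partial fraction decomposition gives [2/(s + 2)] + [-6/(s + 2)^2] + [-5/(s + 2)^3].
Invert each term: 2/(s + 2) ↔ 2e^(-2t); -6/(s + 2)^2 ↔ -6t·e^(-2t); -5/(s + 2)^3 ↔ (-5/2)t^2·e^(-2t).

-5*t^2*exp(-2*t)/2 - 6*t*exp(-2*t) + 2*exp(-2*t)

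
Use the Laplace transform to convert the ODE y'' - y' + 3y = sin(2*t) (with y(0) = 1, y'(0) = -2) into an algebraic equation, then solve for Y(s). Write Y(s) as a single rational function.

Apply the Laplace transform to the equation.
The derivative rules (L{y''} = s^2 Y - s·y(0) - y'(0) and L{y'} = sY - y(0), with y(0) = 1, y'(0) = -2) turn the left side into (s^2 - s + 3)Y - (s - 3).
The right side is L{sin(2*t)} = 2/(s^2 + 4).
So (s^2 - s + 3)Y = 2/(s^2 + 4) + (s - 3).
Divide through and combine into a single rational function.

Y(s) = (s^3 - 3*s^2 + 4*s - 10)/(s^4 - s^3 + 7*s^2 - 4*s + 12)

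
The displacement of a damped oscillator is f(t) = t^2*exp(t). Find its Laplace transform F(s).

F(s) = 2/(s - 1)^3

L{e^(t)} = 1/(s - 1).
Then apply L{t^2·g(t)} = (-1)^2 d^2/ds^2[G(s)] with G(s) = 1/(s - 1):
differentiating 2 times and applying the sign gives 2/(s - 1)^3.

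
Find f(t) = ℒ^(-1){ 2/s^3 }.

f(t) = t^2

Since L{t^2} = 2!/s^3 = 2/s^3, the inverse is t^2.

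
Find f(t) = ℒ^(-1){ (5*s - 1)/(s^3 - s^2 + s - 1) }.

f(t) = 2*exp(t) + 3*sin(t) - 2*cos(t)

Factor the denominator: s^3 - s^2 + s - 1 = (s - 1)*(s^2 + 1).
Partial fraction decomposition gives [2/(s - 1)] + [-2*s/(s^2 + 1)] + [3/(s^2 + 1)].
Invert each term: 2/(s - 1) ↔ 2e^(t); -2·s/(s^2 + 1) ↔ -2cos(t); 3·1/(s^2 + 1) ↔ 3sin(t).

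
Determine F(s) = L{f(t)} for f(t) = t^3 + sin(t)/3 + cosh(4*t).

The transform is linear, so treat each term independently.
L{cosh(4t)} = s/(s^2 - 16); (1/3)·[L{sin(t)} = 1/(s^2 + 1)]; L{t^3} = 3!/s^4 = 6/s^4.

F(s) = s/(s^2 - 16) + 1/(3*(s^2 + 1)) + 6/s^4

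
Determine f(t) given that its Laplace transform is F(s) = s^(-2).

f(t) = t

Since L{t} = 1!/s^2 = 1/s^2, the inverse is t.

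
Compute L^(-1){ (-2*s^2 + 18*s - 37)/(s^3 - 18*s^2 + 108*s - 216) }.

-t^2*exp(6*t)/2 - 6*t*exp(6*t) - 2*exp(6*t)

Factor the denominator: s^3 - 18*s^2 + 108*s - 216 = (s - 6)^3.
Partial fraction decomposition gives [-2/(s - 6)] + [-6/(s - 6)^2] + [-1/(s - 6)^3].
Invert each term: -2/(s - 6) ↔ -2e^(6t); -6/(s - 6)^2 ↔ -6t·e^(6t); -1/(s - 6)^3 ↔ (-1/2)t^2·e^(6t).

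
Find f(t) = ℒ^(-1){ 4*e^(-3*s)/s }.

The factor e^(-3s) signals a time shift by c = 3 (second shifting theorem).
L{4} = 4/s, so L^-1{4/s} = 4.
Hence the inverse is u(t - 3) times that function evaluated at t - 3.

f(t) = Heaviside(t - 3)*(4)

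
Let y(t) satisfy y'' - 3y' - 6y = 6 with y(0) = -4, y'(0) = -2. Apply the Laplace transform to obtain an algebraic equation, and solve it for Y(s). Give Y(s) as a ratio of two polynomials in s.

Y(s) = (-4*s^2 + 10*s + 6)/(s^3 - 3*s^2 - 6*s)

Laplace-transform each side.
The derivative rules (L{y''} = s^2 Y - s·y(0) - y'(0) and L{y'} = sY - y(0), with y(0) = -4, y'(0) = -2) turn the left side into (s^2 - 3*s - 6)Y - (-4*s + 10).
The right side is L{6} = 6/s.
So (s^2 - 3*s - 6)Y = 6/s + (-4*s + 10).
Isolate Y and clear denominators.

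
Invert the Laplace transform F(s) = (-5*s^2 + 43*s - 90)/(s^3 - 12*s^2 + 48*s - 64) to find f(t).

f(t) = t^2*exp(4*t) + 3*t*exp(4*t) - 5*exp(4*t)

Factor the denominator: s^3 - 12*s^2 + 48*s - 64 = (s - 4)^3.
Partial fraction decomposition gives [-5/(s - 4)] + [3/(s - 4)^2] + [2/(s - 4)^3].
Invert each term: -5/(s - 4) ↔ -5e^(4t); 3/(s - 4)^2 ↔ 3t·e^(4t); 2/(s - 4)^3 ↔ (1)t^2·e^(4t).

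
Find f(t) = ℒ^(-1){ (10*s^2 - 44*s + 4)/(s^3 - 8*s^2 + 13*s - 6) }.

Factor the denominator: s^3 - 8*s^2 + 13*s - 6 = (s - 6)*(s - 1)^2.
Partial fraction decomposition gives [6/(s - 1)] + [6/(s - 1)^2] + [4/(s - 6)].
Invert each term: 6/(s - 1) ↔ 6e^(t); 6/(s - 1)^2 ↔ 6t·e^(t); 4/(s - 6) ↔ 4e^(6t).

f(t) = 6*t*exp(t) + 4*exp(6*t) + 6*exp(t)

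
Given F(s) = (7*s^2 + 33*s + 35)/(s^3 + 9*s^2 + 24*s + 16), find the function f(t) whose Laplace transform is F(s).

Factor the denominator: s^3 + 9*s^2 + 24*s + 16 = (s + 1)*(s + 4)^2.
Partial fraction decomposition gives [6/(s + 4)] + [-5/(s + 4)^2] + [1/(s + 1)].
Invert each term: 6/(s + 4) ↔ 6e^(-4t); -5/(s + 4)^2 ↔ -5t·e^(-4t); 1/(s + 1) ↔ e^(-t).

f(t) = -5*t*exp(-4*t) + exp(-t) + 6*exp(-4*t)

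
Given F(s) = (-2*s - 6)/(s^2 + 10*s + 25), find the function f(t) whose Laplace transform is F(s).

Factor the denominator: s^2 + 10*s + 25 = (s + 5)^2.
Partial fraction decomposition gives [-2/(s + 5)] + [4/(s + 5)^2].
Invert each term: -2/(s + 5) ↔ -2e^(-5t); 4/(s + 5)^2 ↔ 4t·e^(-5t).

f(t) = 4*t*exp(-5*t) - 2*exp(-5*t)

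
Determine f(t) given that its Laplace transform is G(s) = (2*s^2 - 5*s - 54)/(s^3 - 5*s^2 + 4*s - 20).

Factor the denominator: s^3 - 5*s^2 + 4*s - 20 = (s - 5)*(s^2 + 4).
Partial fraction decomposition gives [-1/(s - 5)] + [3*s/(s^2 + 4)] + [10/(s^2 + 4)].
Invert each term: -1/(s - 5) ↔ -e^(5t); 3·s/(s^2 + 4) ↔ 3cos(2t); 5·2/(s^2 + 4) ↔ 5sin(2t).

f(t) = -exp(5*t) + 5*sin(2*t) + 3*cos(2*t)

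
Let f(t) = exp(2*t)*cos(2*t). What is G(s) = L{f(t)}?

L{cos(2t)} = s/(s^2 + 4).
By the first shifting theorem, multiplying by e^(2t) replaces s with s - 2.

G(s) = (s - 2)/((s - 2)^2 + 4)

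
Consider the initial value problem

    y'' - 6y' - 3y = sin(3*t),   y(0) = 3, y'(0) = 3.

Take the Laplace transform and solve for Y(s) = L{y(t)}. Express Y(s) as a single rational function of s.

Laplace-transform each side.
The derivative rules (L{y''} = s^2 Y - s·y(0) - y'(0) and L{y'} = sY - y(0), with y(0) = 3, y'(0) = 3) turn the left side into (s^2 - 6*s - 3)Y - (3*s - 15).
The right side is L{sin(3*t)} = 3/(s^2 + 9).
So (s^2 - 6*s - 3)Y = 3/(s^2 + 9) + (3*s - 15).
Divide through and combine into a single rational function.

Y(s) = (3*s^3 - 15*s^2 + 27*s - 132)/(s^4 - 6*s^3 + 6*s^2 - 54*s - 27)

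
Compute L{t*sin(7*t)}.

14*s/(s^2 + 49)^2

L{sin(7t)} = 7/(s^2 + 49).
Then apply L{t·g(t)} = -d/ds[G(s)] with G(s) = 7/(s^2 + 49):
differentiating 1 time and applying the sign gives 14*s/(s^2 + 49)^2.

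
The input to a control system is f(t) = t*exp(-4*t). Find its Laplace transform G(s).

G(s) = (s + 4)^(-2)

L{e^(-4t)} = 1/(s + 4).
Then apply L{t·g(t)} = -d/ds[H(s)] with H(s) = 1/(s + 4):
differentiating 1 time and applying the sign gives (s + 4)^(-2).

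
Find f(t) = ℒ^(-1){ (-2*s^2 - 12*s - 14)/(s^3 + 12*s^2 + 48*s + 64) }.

Factor the denominator: s^3 + 12*s^2 + 48*s + 64 = (s + 4)^3.
Partial fraction decomposition gives [-2/(s + 4)] + [4/(s + 4)^2] + [2/(s + 4)^3].
Invert each term: -2/(s + 4) ↔ -2e^(-4t); 4/(s + 4)^2 ↔ 4t·e^(-4t); 2/(s + 4)^3 ↔ (1)t^2·e^(-4t).

f(t) = t^2*exp(-4*t) + 4*t*exp(-4*t) - 2*exp(-4*t)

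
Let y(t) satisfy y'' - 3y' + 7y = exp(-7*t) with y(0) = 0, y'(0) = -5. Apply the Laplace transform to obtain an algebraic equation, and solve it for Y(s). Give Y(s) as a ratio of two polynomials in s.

Y(s) = (-5*s - 34)/(s^3 + 4*s^2 - 14*s + 49)

Take the Laplace transform of both sides.
Using L{y''} = s^2 Y - s·y(0) - y'(0) and L{y'} = sY - y(0), with y(0) = 0, y'(0) = -5, the left side becomes (s^2 - 3*s + 7)Y - (-5).
The right side is L{exp(-7*t)} = 1/(s + 7).
So (s^2 - 3*s + 7)Y = 1/(s + 7) + (-5).
Solve for Y(s) and write it as one ratio of polynomials.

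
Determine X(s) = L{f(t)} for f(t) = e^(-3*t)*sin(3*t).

L{sin(3t)} = 3/(s^2 + 9).
By the first shifting theorem, multiplying by e^(-3t) replaces s with s + 3.

X(s) = 3/((s + 3)^2 + 9)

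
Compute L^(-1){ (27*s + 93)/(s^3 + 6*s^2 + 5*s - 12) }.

6*exp(t) - 3*exp(-3*t) - 3*exp(-4*t)

Factor the denominator: s^3 + 6*s^2 + 5*s - 12 = (s - 1)*(s + 3)*(s + 4).
Partial fraction decomposition gives [-3/(s + 4)] + [6/(s - 1)] + [-3/(s + 3)].
Invert each term: -3/(s + 4) ↔ -3e^(-4t); 6/(s - 1) ↔ 6e^(t); -3/(s + 3) ↔ -3e^(-3t).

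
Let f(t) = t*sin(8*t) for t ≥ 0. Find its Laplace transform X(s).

X(s) = 16*s/(s^2 + 64)^2

L{sin(8t)} = 8/(s^2 + 64).
Then apply L{t·g(t)} = -d/ds[G(s)] with G(s) = 8/(s^2 + 64):
differentiating 1 time and applying the sign gives 16*s/(s^2 + 64)^2.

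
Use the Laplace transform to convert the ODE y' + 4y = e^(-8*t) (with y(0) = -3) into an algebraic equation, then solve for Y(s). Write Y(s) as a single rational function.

Apply the Laplace transform to the equation.
With L{y'} = sY - y(0) = sY - (-3): the LHS transforms to (s + 4)Y - (-3).
The right side is L{e^(-8*t)} = 1/(s + 8).
So (s + 4)Y = 1/(s + 8) + (-3).
Isolate Y and clear denominators.

Y(s) = (-3*s - 23)/(s^2 + 12*s + 32)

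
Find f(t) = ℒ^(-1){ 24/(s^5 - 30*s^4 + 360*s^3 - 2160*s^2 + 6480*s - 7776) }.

f(t) = t^4*exp(6*t)

Rewrite the denominator: s^5 - 30*s^4 + 360*s^3 - 2160*s^2 + 6480*s - 7776 = (s - 6)^5.
The form in (s - 6) signals a first-shifting-theorem factor e^(6t).
Since L{t^4} = 4!/s^5 = 24/s^5, the inverse is t^4*e^(6*t).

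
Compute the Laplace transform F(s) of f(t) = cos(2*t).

F(s) = s/(s^2 + 4)

L{cos(2t)} = s/(s^2 + 4).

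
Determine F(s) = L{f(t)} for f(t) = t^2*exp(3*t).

F(s) = 2/(s - 3)^3

L{e^(3t)} = 1/(s - 3).
Then apply L{t^2·g(t)} = (-1)^2 d^2/ds^2[G(s)] with G(s) = 1/(s - 3):
differentiating 2 times and applying the sign gives 2/(s - 3)^3.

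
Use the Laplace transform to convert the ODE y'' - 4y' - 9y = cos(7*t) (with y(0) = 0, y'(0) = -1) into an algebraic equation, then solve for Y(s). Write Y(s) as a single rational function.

Y(s) = (-s^2 + s - 49)/(s^4 - 4*s^3 + 40*s^2 - 196*s - 441)

Apply the Laplace transform to the equation.
With L{y''} = s^2 Y - s·y(0) - y'(0) and L{y'} = sY - y(0), with y(0) = 0, y'(0) = -1: the LHS transforms to (s^2 - 4*s - 9)Y - (-1).
The right side is L{cos(7*t)} = s/(s^2 + 49).
So (s^2 - 4*s - 9)Y = s/(s^2 + 49) + (-1).
Divide through and combine into a single rational function.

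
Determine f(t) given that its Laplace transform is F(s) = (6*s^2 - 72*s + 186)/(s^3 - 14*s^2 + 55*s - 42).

f(t) = -4*exp(7*t) + 6*exp(6*t) + 4*exp(t)

Factor the denominator: s^3 - 14*s^2 + 55*s - 42 = (s - 7)*(s - 6)*(s - 1).
Partial fraction decomposition gives [4/(s - 1)] + [-4/(s - 7)] + [6/(s - 6)].
Invert each term: 4/(s - 1) ↔ 4e^(t); -4/(s - 7) ↔ -4e^(7t); 6/(s - 6) ↔ 6e^(6t).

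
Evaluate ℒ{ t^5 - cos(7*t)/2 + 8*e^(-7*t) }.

Apply the Laplace transform termwise.
(8)·[L{e^(-7t)} = 1/(s + 7)]; L{t^5} = 5!/s^6 = 120/s^6; (-1/2)·[L{cos(7t)} = s/(s^2 + 49)].

-s/(2*(s^2 + 49)) + 8/(s + 7) + 120/s^6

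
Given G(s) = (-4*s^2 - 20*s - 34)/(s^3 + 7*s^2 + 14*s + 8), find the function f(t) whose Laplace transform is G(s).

f(t) = -6*exp(-t) + 5*exp(-2*t) - 3*exp(-4*t)

Factor the denominator: s^3 + 7*s^2 + 14*s + 8 = (s + 1)*(s + 2)*(s + 4).
Partial fraction decomposition gives [-3/(s + 4)] + [5/(s + 2)] + [-6/(s + 1)].
Invert each term: -3/(s + 4) ↔ -3e^(-4t); 5/(s + 2) ↔ 5e^(-2t); -6/(s + 1) ↔ -6e^(-t).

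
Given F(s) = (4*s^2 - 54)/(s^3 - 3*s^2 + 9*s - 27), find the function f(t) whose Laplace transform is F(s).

Factor the denominator: s^3 - 3*s^2 + 9*s - 27 = (s - 3)*(s^2 + 9).
Partial fraction decomposition gives [-1/(s - 3)] + [5*s/(s^2 + 9)] + [15/(s^2 + 9)].
Invert each term: -1/(s - 3) ↔ -e^(3t); 5·s/(s^2 + 9) ↔ 5cos(3t); 5·3/(s^2 + 9) ↔ 5sin(3t).

f(t) = -exp(3*t) + 5*sin(3*t) + 5*cos(3*t)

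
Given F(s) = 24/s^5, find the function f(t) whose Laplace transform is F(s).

Since L{t^4} = 4!/s^5 = 24/s^5, the inverse is t^4.

f(t) = t^4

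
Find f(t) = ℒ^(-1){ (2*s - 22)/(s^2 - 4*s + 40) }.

Complete the square in the denominator: s^2 - 4*s + 40 = (s - 2)^2 + 6^2.
Split the numerator to match: 2*s - 22 = 2·(s - 2) - 3·6.
Invert each term: 2·(s - 2)/((s - 2)^2 + 36) ↔ 2e^(2t)cos(6t); -3·6/((s - 2)^2 + 36) ↔ -3e^(2t)sin(6t).

f(t) = -3*exp(2*t)*sin(6*t) + 2*exp(2*t)*cos(6*t)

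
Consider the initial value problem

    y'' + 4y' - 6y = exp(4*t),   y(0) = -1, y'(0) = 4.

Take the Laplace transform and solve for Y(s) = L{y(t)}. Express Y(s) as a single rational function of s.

Take the Laplace transform of both sides.
With L{y''} = s^2 Y - s·y(0) - y'(0) and L{y'} = sY - y(0), with y(0) = -1, y'(0) = 4: the LHS transforms to (s^2 + 4*s - 6)Y - (-s).
The right side is L{exp(4*t)} = 1/(s - 4).
So (s^2 + 4*s - 6)Y = 1/(s - 4) + (-s).
Solve for Y(s) and write it as one ratio of polynomials.

Y(s) = (-s^2 + 4*s + 1)/(s^3 - 22*s + 24)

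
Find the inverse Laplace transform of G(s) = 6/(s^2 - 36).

sinh(6*t)

Since L{sinh(6t)} = 6/(s^2 - 36), the inverse is sinh(6*t).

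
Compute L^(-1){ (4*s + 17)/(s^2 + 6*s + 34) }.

Complete the square in the denominator: s^2 + 6*s + 34 = (s + 3)^2 + 5^2.
Split the numerator to match: 4*s + 17 = 4·(s + 3) + 1·5.
Invert each term: 4·(s + 3)/((s + 3)^2 + 25) ↔ 4e^(-3t)cos(5t); 1·5/((s + 3)^2 + 25) ↔ e^(-3t)sin(5t).

exp(-3*t)*sin(5*t) + 4*exp(-3*t)*cos(5*t)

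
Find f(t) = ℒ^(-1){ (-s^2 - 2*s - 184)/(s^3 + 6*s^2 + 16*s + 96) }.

f(t) = -5*sin(4*t) + 3*cos(4*t) - 4*exp(-6*t)

Factor the denominator: s^3 + 6*s^2 + 16*s + 96 = (s + 6)*(s^2 + 16).
Partial fraction decomposition gives [-4/(s + 6)] + [3*s/(s^2 + 16)] + [-20/(s^2 + 16)].
Invert each term: -4/(s + 6) ↔ -4e^(-6t); 3·s/(s^2 + 16) ↔ 3cos(4t); -5·4/(s^2 + 16) ↔ -5sin(4t).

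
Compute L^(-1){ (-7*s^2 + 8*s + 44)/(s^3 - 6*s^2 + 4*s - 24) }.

Factor the denominator: s^3 - 6*s^2 + 4*s - 24 = (s - 6)*(s^2 + 4).
Partial fraction decomposition gives [-4/(s - 6)] + [-3*s/(s^2 + 4)] + [-10/(s^2 + 4)].
Invert each term: -4/(s - 6) ↔ -4e^(6t); -3·s/(s^2 + 4) ↔ -3cos(2t); -5·2/(s^2 + 4) ↔ -5sin(2t).

-4*exp(6*t) - 5*sin(2*t) - 3*cos(2*t)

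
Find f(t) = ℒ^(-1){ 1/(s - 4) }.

Since L{e^(4t)} = 1/(s - 4), the inverse is e^(4*t).

f(t) = exp(4*t)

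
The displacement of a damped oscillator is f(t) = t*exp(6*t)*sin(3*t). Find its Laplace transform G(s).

G(s) = 6*(s - 6)/(s^2 - 12*s + 45)^2

L{sin(3t)} = 3/(s^2 + 9).
Multiplying by e^(6t) shifts s → s - 6, so L{exp(6*t)*sin(3*t)} = 3/((s - 6)^2 + 9).
Then apply L{t·g(t)} = -d/ds[H(s)] with H(s) = 3/((s - 6)^2 + 9):
differentiating 1 time and applying the sign gives 6*(s - 6)/(s^2 - 12*s + 45)^2.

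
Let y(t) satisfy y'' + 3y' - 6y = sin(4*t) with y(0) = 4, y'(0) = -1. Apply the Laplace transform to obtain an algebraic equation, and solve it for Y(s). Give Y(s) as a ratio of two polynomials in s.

Transform both sides with L{·}.
Using L{y''} = s^2 Y - s·y(0) - y'(0) and L{y'} = sY - y(0), with y(0) = 4, y'(0) = -1, the left side becomes (s^2 + 3*s - 6)Y - (4*s + 11).
The right side is L{sin(4*t)} = 4/(s^2 + 16).
So (s^2 + 3*s - 6)Y = 4/(s^2 + 16) + (4*s + 11).
Divide through and combine into a single rational function.

Y(s) = (4*s^3 + 11*s^2 + 64*s + 180)/(s^4 + 3*s^3 + 10*s^2 + 48*s - 96)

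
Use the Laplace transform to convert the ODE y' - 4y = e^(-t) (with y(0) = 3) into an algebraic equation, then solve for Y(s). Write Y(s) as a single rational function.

Take the Laplace transform of both sides.
With L{y'} = sY - y(0) = sY - 3: the LHS transforms to (s - 4)Y - (3).
The right side is L{e^(-t)} = 1/(s + 1).
So (s - 4)Y = 1/(s + 1) + (3).
Divide through and combine into a single rational function.

Y(s) = (3*s + 4)/(s^2 - 3*s - 4)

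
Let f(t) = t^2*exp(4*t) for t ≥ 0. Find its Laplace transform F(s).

L{e^(4t)} = 1/(s - 4).
Then apply L{t^2·g(t)} = (-1)^2 d^2/ds^2[G(s)] with G(s) = 1/(s - 4):
differentiating 2 times and applying the sign gives 2/(s - 4)^3.

F(s) = 2/(s - 4)^3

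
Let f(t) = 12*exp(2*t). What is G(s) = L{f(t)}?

G(s) = 12/(s - 2)

L{12} = 12/s.
By the first shifting theorem, multiplying by e^(2t) replaces s with s - 2.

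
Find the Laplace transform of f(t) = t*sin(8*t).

16*s/(s^2 + 64)^2

L{sin(8t)} = 8/(s^2 + 64).
Then apply L{t·g(t)} = -d/ds[G(s)] with G(s) = 8/(s^2 + 64):
differentiating 1 time and applying the sign gives 16*s/(s^2 + 64)^2.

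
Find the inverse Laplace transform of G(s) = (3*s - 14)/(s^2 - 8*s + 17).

Complete the square in the denominator: s^2 - 8*s + 17 = (s - 4)^2 + 1^2.
Split the numerator to match: 3*s - 14 = 3·(s - 4) - 2·1.
Invert each term: 3·(s - 4)/((s - 4)^2 + 1) ↔ 3e^(4t)cos(t); -2·1/((s - 4)^2 + 1) ↔ -2e^(4t)sin(t).

-2*exp(4*t)*sin(t) + 3*exp(4*t)*cos(t)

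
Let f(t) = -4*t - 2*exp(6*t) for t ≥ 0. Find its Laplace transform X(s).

Apply the Laplace transform termwise.
(-2)·[L{e^(6t)} = 1/(s - 6)]; (-4)·[L{t} = 1!/s^2 = 1/s^2].

X(s) = -2/(s - 6) - 4/s^2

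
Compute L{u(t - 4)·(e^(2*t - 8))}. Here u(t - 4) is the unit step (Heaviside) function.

exp(-4*s)/(s - 2)

By the second shifting theorem, L{u(t - c)·g(t - c)} = e^(-cs)·G(s) with c = 4 and G(s) = L{g(t)}.
L{e^(2t)} = 1/(s - 2).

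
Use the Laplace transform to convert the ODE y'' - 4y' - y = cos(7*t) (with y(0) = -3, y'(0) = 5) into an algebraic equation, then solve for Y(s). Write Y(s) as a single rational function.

Transform both sides with L{·}.
The derivative rules (L{y''} = s^2 Y - s·y(0) - y'(0) and L{y'} = sY - y(0), with y(0) = -3, y'(0) = 5) turn the left side into (s^2 - 4*s - 1)Y - (-3*s + 17).
The right side is L{cos(7*t)} = s/(s^2 + 49).
So (s^2 - 4*s - 1)Y = s/(s^2 + 49) + (-3*s + 17).
Solve for Y(s) and write it as one ratio of polynomials.

Y(s) = (-3*s^3 + 17*s^2 - 146*s + 833)/(s^4 - 4*s^3 + 48*s^2 - 196*s - 49)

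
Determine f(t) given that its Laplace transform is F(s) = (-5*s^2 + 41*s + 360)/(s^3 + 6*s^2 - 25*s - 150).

Factor the denominator: s^3 + 6*s^2 - 25*s - 150 = (s - 5)*(s + 5)*(s + 6).
Partial fraction decomposition gives [-6/(s + 6)] + [4/(s - 5)] + [-3/(s + 5)].
Invert each term: -6/(s + 6) ↔ -6e^(-6t); 4/(s - 5) ↔ 4e^(5t); -3/(s + 5) ↔ -3e^(-5t).

f(t) = 4*exp(5*t) - 3*exp(-5*t) - 6*exp(-6*t)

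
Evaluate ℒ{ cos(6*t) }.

L{cos(6t)} = s/(s^2 + 36).

s/(s^2 + 36)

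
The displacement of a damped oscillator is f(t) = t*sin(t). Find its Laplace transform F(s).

F(s) = 2*s/(s^2 + 1)^2

L{sin(t)} = 1/(s^2 + 1).
Then apply L{t·g(t)} = -d/ds[G(s)] with G(s) = 1/(s^2 + 1):
differentiating 1 time and applying the sign gives 2*s/(s^2 + 1)^2.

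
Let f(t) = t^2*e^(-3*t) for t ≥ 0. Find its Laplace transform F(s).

L{e^(-3t)} = 1/(s + 3).
Then apply L{t^2·g(t)} = (-1)^2 d^2/ds^2[G(s)] with G(s) = 1/(s + 3):
differentiating 2 times and applying the sign gives 2/(s + 3)^3.

F(s) = 2/(s + 3)^3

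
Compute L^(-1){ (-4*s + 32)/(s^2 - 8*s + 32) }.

4*exp(4*t)*sin(4*t) - 4*exp(4*t)*cos(4*t)

Complete the square in the denominator: s^2 - 8*s + 32 = (s - 4)^2 + 4^2.
Split the numerator to match: -4*s + 32 = -4·(s - 4) + 4·4.
Invert each term: -4·(s - 4)/((s - 4)^2 + 16) ↔ -4e^(4t)cos(4t); 4·4/((s - 4)^2 + 16) ↔ 4e^(4t)sin(4t).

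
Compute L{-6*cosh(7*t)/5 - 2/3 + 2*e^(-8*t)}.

The transform is linear, so treat each term independently.
(2)·[L{e^(-8t)} = 1/(s + 8)]; (-6/5)·[L{cosh(7t)} = s/(s^2 - 49)]; L{-2/3} = (-2/3)/s.

-6*s/(5*(s^2 - 49)) + 2/(s + 8) - 2/(3*s)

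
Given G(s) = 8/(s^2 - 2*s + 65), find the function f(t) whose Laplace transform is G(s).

f(t) = exp(t)*sin(8*t)

Rewrite the denominator: s^2 - 2*s + 65 = (s - 1)^2 + 64.
The form in (s - 1) signals a first-shifting-theorem factor e^(t).
Since L{sin(8t)} = 8/(s^2 + 64), the inverse is exp(t)*sin(8*t).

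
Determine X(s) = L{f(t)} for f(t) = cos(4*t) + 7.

The transform is linear, so treat each term independently.
L{cos(4t)} = s/(s^2 + 16); L{7} = 7/s.

X(s) = s/(s^2 + 16) + 7/s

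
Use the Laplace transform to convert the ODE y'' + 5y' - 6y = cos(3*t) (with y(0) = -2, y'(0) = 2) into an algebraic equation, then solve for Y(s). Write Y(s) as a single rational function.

Transform both sides with L{·}.
Using L{y''} = s^2 Y - s·y(0) - y'(0) and L{y'} = sY - y(0), with y(0) = -2, y'(0) = 2, the left side becomes (s^2 + 5*s - 6)Y - (-2*s - 8).
The right side is L{cos(3*t)} = s/(s^2 + 9).
So (s^2 + 5*s - 6)Y = s/(s^2 + 9) + (-2*s - 8).
Isolate Y and clear denominators.

Y(s) = (-2*s^3 - 8*s^2 - 17*s - 72)/(s^4 + 5*s^3 + 3*s^2 + 45*s - 54)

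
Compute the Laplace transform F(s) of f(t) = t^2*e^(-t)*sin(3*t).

L{sin(3t)} = 3/(s^2 + 9).
Multiplying by e^(-t) shifts s → s + 1, so L{e^(-t)*sin(3*t)} = 3/((s + 1)^2 + 9).
Then apply L{t^2·g(t)} = (-1)^2 d^2/ds^2[G(s)] with G(s) = 3/((s + 1)^2 + 9):
differentiating 2 times and applying the sign gives 18*(s^2 + 2*s - 2)/(s^2 + 2*s + 10)^3.

F(s) = 18*(s^2 + 2*s - 2)/(s^2 + 2*s + 10)^3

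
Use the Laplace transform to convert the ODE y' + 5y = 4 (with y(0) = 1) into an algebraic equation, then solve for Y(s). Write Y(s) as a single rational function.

Y(s) = (s + 4)/(s^2 + 5*s)

Apply the Laplace transform to the equation.
The derivative rules (L{y'} = sY - y(0) = sY - 1) turn the left side into (s + 5)Y - (1).
The right side is L{4} = 4/s.
So (s + 5)Y = 4/s + (1).
Isolate Y and clear denominators.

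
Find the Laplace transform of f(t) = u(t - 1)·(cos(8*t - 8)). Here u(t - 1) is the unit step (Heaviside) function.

s*exp(-s)/(s^2 + 64)

By the second shifting theorem, L{u(t - c)·g(t - c)} = e^(-cs)·H(s) with c = 1 and H(s) = L{g(t)}.
L{cos(8t)} = s/(s^2 + 64).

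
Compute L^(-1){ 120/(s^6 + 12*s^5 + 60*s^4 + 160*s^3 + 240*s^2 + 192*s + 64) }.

t^5*exp(-2*t)

Rewrite the denominator: s^6 + 12*s^5 + 60*s^4 + 160*s^3 + 240*s^2 + 192*s + 64 = (s + 2)^6.
The form in (s + 2) signals a first-shifting-theorem factor e^(-2t).
Since L{t^5} = 5!/s^6 = 120/s^6, the inverse is t^5*e^(-2*t).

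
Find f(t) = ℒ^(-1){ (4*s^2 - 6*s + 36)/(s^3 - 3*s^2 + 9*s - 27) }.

Factor the denominator: s^3 - 3*s^2 + 9*s - 27 = (s - 3)*(s^2 + 9).
Partial fraction decomposition gives [3/(s - 3)] + [s/(s^2 + 9)] + [-3/(s^2 + 9)].
Invert each term: 3/(s - 3) ↔ 3e^(3t); 1·s/(s^2 + 9) ↔ cos(3t); -1·3/(s^2 + 9) ↔ -sin(3t).

f(t) = 3*exp(3*t) - sin(3*t) + cos(3*t)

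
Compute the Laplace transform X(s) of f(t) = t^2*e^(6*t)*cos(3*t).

X(s) = 2*(s - 6)*(s^2 - 12*s + 9)/(s^2 - 12*s + 45)^3

L{cos(3t)} = s/(s^2 + 9).
Multiplying by e^(6t) shifts s → s - 6, so L{e^(6*t)*cos(3*t)} = (s - 6)/((s - 6)^2 + 9).
Then apply L{t^2·g(t)} = (-1)^2 d^2/ds^2[G(s)] with G(s) = (s - 6)/((s - 6)^2 + 9):
differentiating 2 times and applying the sign gives 2*(s - 6)*(s^2 - 12*s + 9)/(s^2 - 12*s + 45)^3.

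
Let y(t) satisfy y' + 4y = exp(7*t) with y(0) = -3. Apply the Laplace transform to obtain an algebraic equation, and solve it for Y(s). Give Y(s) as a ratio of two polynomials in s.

Y(s) = (-3*s + 22)/(s^2 - 3*s - 28)

Laplace-transform each side.
The derivative rules (L{y'} = sY - y(0) = sY - (-3)) turn the left side into (s + 4)Y - (-3).
The right side is L{exp(7*t)} = 1/(s - 7).
So (s + 4)Y = 1/(s - 7) + (-3).
Isolate Y and clear denominators.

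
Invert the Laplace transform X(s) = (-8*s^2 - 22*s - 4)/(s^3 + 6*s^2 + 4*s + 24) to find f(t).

f(t) = sin(2*t) - 4*cos(2*t) - 4*exp(-6*t)

Factor the denominator: s^3 + 6*s^2 + 4*s + 24 = (s + 6)*(s^2 + 4).
Partial fraction decomposition gives [-4/(s + 6)] + [-4*s/(s^2 + 4)] + [2/(s^2 + 4)].
Invert each term: -4/(s + 6) ↔ -4e^(-6t); -4·s/(s^2 + 4) ↔ -4cos(2t); 1·2/(s^2 + 4) ↔ sin(2t).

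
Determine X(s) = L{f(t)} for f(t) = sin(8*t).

L{sin(8t)} = 8/(s^2 + 64).

X(s) = 8/(s^2 + 64)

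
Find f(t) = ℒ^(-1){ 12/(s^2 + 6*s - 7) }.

Rewrite the denominator: s^2 + 6*s - 7 = (s + 3)^2 - 16.
The form in (s + 3) signals a first-shifting-theorem factor e^(-3t).
Since L{sinh(4t)} = 4/(s^2 - 16), the inverse is exp(-3*t)*sinh(4*t), scaled by 3.

f(t) = 3*exp(-3*t)*sinh(4*t)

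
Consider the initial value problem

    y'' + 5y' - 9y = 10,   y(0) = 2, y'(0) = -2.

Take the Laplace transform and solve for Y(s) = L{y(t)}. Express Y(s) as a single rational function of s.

Y(s) = (2*s^2 + 8*s + 10)/(s^3 + 5*s^2 - 9*s)

Transform both sides with L{·}.
The derivative rules (L{y''} = s^2 Y - s·y(0) - y'(0) and L{y'} = sY - y(0), with y(0) = 2, y'(0) = -2) turn the left side into (s^2 + 5*s - 9)Y - (2*s + 8).
The right side is L{10} = 10/s.
So (s^2 + 5*s - 9)Y = 10/s + (2*s + 8).
Isolate Y and clear denominators.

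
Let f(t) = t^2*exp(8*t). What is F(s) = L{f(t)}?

F(s) = 2/(s - 8)^3

L{e^(8t)} = 1/(s - 8).
Then apply L{t^2·g(t)} = (-1)^2 d^2/ds^2[G(s)] with G(s) = 1/(s - 8):
differentiating 2 times and applying the sign gives 2/(s - 8)^3.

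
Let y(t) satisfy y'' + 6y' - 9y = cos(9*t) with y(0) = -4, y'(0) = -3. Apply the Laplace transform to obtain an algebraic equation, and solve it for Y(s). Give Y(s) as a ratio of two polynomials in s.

Laplace-transform each side.
The derivative rules (L{y''} = s^2 Y - s·y(0) - y'(0) and L{y'} = sY - y(0), with y(0) = -4, y'(0) = -3) turn the left side into (s^2 + 6*s - 9)Y - (-4*s - 27).
The right side is L{cos(9*t)} = s/(s^2 + 81).
So (s^2 + 6*s - 9)Y = s/(s^2 + 81) + (-4*s - 27).
Divide through and combine into a single rational function.

Y(s) = (-4*s^3 - 27*s^2 - 323*s - 2187)/(s^4 + 6*s^3 + 72*s^2 + 486*s - 729)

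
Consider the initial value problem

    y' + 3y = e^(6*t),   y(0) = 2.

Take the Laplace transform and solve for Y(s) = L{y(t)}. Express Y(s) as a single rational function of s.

Y(s) = (2*s - 11)/(s^2 - 3*s - 18)

Laplace-transform each side.
With L{y'} = sY - y(0) = sY - 2: the LHS transforms to (s + 3)Y - (2).
The right side is L{e^(6*t)} = 1/(s - 6).
So (s + 3)Y = 1/(s - 6) + (2).
Isolate Y and clear denominators.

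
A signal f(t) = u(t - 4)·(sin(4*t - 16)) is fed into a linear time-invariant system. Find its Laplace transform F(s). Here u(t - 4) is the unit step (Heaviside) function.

By the second shifting theorem, L{u(t - c)·g(t - c)} = e^(-cs)·G(s) with c = 4 and G(s) = L{g(t)}.
L{sin(4t)} = 4/(s^2 + 16).

F(s) = 4*exp(-4*s)/(s^2 + 16)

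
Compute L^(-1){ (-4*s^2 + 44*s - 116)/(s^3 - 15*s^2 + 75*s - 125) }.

Factor the denominator: s^3 - 15*s^2 + 75*s - 125 = (s - 5)^3.
Partial fraction decomposition gives [-4/(s - 5)] + [4/(s - 5)^2] + [4/(s - 5)^3].
Invert each term: -4/(s - 5) ↔ -4e^(5t); 4/(s - 5)^2 ↔ 4t·e^(5t); 4/(s - 5)^3 ↔ (2)t^2·e^(5t).

2*t^2*exp(5*t) + 4*t*exp(5*t) - 4*exp(5*t)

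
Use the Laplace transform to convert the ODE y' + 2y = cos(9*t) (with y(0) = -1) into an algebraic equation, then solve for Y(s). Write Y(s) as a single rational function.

Take the Laplace transform of both sides.
The derivative rules (L{y'} = sY - y(0) = sY - (-1)) turn the left side into (s + 2)Y - (-1).
The right side is L{cos(9*t)} = s/(s^2 + 81).
So (s + 2)Y = s/(s^2 + 81) + (-1).
Divide through and combine into a single rational function.

Y(s) = (-s^2 + s - 81)/(s^3 + 2*s^2 + 81*s + 162)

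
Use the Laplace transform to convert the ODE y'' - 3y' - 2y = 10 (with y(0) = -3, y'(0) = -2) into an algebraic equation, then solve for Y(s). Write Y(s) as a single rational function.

Y(s) = (-3*s^2 + 7*s + 10)/(s^3 - 3*s^2 - 2*s)

Apply the Laplace transform to the equation.
With L{y''} = s^2 Y - s·y(0) - y'(0) and L{y'} = sY - y(0), with y(0) = -3, y'(0) = -2: the LHS transforms to (s^2 - 3*s - 2)Y - (-3*s + 7).
The right side is L{10} = 10/s.
So (s^2 - 3*s - 2)Y = 10/s + (-3*s + 7).
Isolate Y and clear denominators.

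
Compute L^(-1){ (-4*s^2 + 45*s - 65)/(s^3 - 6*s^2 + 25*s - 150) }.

Factor the denominator: s^3 - 6*s^2 + 25*s - 150 = (s - 6)*(s^2 + 25).
Partial fraction decomposition gives [1/(s - 6)] + [-5*s/(s^2 + 25)] + [15/(s^2 + 25)].
Invert each term: 1/(s - 6) ↔ e^(6t); -5·s/(s^2 + 25) ↔ -5cos(5t); 3·5/(s^2 + 25) ↔ 3sin(5t).

exp(6*t) + 3*sin(5*t) - 5*cos(5*t)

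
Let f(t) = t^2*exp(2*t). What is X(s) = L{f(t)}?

L{e^(2t)} = 1/(s - 2).
Then apply L{t^2·g(t)} = (-1)^2 d^2/ds^2[G(s)] with G(s) = 1/(s - 2):
differentiating 2 times and applying the sign gives 2/(s - 2)^3.

X(s) = 2/(s - 2)^3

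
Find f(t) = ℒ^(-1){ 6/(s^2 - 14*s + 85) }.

f(t) = exp(7*t)*sin(6*t)

Rewrite the denominator: s^2 - 14*s + 85 = (s - 7)^2 + 36.
The form in (s - 7) signals a first-shifting-theorem factor e^(7t).
Since L{sin(6t)} = 6/(s^2 + 36), the inverse is exp(7*t)*sin(6*t).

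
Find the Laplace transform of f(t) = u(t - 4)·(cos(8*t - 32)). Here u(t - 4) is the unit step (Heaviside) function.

By the second shifting theorem, L{u(t - c)·g(t - c)} = e^(-cs)·H(s) with c = 4 and H(s) = L{g(t)}.
L{cos(8t)} = s/(s^2 + 64).

s*exp(-4*s)/(s^2 + 64)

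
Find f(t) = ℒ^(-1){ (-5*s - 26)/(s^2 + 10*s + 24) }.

f(t) = -3*exp(-4*t) - 2*exp(-6*t)

Factor the denominator: s^2 + 10*s + 24 = (s + 4)*(s + 6).
Partial fraction decomposition gives [-2/(s + 6)] + [-3/(s + 4)].
Invert each term: -2/(s + 6) ↔ -2e^(-6t); -3/(s + 4) ↔ -3e^(-4t).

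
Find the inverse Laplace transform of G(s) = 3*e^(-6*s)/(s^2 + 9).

Heaviside(t - 6)*(sin(3*t - 18))

The factor e^(-6s) signals a time shift by c = 6 (second shifting theorem).
L{sin(3t)} = 3/(s^2 + 9), so L^-1{3/(s^2 + 9)} = sin(3*t).
Hence the inverse is u(t - 6) times that function evaluated at t - 6.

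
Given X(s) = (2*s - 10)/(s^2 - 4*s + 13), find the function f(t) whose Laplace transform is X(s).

Complete the square in the denominator: s^2 - 4*s + 13 = (s - 2)^2 + 3^2.
Split the numerator to match: 2*s - 10 = 2·(s - 2) - 2·3.
Invert each term: 2·(s - 2)/((s - 2)^2 + 9) ↔ 2e^(2t)cos(3t); -2·3/((s - 2)^2 + 9) ↔ -2e^(2t)sin(3t).

f(t) = -2*exp(2*t)*sin(3*t) + 2*exp(2*t)*cos(3*t)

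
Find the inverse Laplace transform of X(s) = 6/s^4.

Since L{t^3} = 3!/s^4 = 6/s^4, the inverse is t^3.

t^3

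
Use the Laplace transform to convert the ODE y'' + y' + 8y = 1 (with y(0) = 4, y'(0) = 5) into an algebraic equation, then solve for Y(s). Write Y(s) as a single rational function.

Y(s) = (4*s^2 + 9*s + 1)/(s^3 + s^2 + 8*s)

Transform both sides with L{·}.
With L{y''} = s^2 Y - s·y(0) - y'(0) and L{y'} = sY - y(0), with y(0) = 4, y'(0) = 5: the LHS transforms to (s^2 + s + 8)Y - (4*s + 9).
The right side is L{1} = 1/s.
So (s^2 + s + 8)Y = 1/s + (4*s + 9).
Isolate Y and clear denominators.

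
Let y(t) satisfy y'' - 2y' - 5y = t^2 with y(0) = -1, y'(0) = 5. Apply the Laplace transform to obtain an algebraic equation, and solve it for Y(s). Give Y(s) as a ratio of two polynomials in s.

Transform both sides with L{·}.
Using L{y''} = s^2 Y - s·y(0) - y'(0) and L{y'} = sY - y(0), with y(0) = -1, y'(0) = 5, the left side becomes (s^2 - 2*s - 5)Y - (-s + 7).
The right side is L{t^2} = 2/s^3.
So (s^2 - 2*s - 5)Y = 2/s^3 + (-s + 7).
Divide through and combine into a single rational function.

Y(s) = (-s^4 + 7*s^3 + 2)/(s^5 - 2*s^4 - 5*s^3)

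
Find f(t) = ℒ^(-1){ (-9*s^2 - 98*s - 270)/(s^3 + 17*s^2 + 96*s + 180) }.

Factor the denominator: s^3 + 17*s^2 + 96*s + 180 = (s + 5)*(s + 6)^2.
Partial fraction decomposition gives [-4/(s + 6)] + [6/(s + 6)^2] + [-5/(s + 5)].
Invert each term: -4/(s + 6) ↔ -4e^(-6t); 6/(s + 6)^2 ↔ 6t·e^(-6t); -5/(s + 5) ↔ -5e^(-5t).

f(t) = 6*t*exp(-6*t) - 5*exp(-5*t) - 4*exp(-6*t)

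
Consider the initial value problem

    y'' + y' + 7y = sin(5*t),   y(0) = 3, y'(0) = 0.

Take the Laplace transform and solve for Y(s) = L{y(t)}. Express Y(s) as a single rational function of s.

Transform both sides with L{·}.
Using L{y''} = s^2 Y - s·y(0) - y'(0) and L{y'} = sY - y(0), with y(0) = 3, y'(0) = 0, the left side becomes (s^2 + s + 7)Y - (3*s + 3).
The right side is L{sin(5*t)} = 5/(s^2 + 25).
So (s^2 + s + 7)Y = 5/(s^2 + 25) + (3*s + 3).
Isolate Y and clear denominators.

Y(s) = (3*s^3 + 3*s^2 + 75*s + 80)/(s^4 + s^3 + 32*s^2 + 25*s + 175)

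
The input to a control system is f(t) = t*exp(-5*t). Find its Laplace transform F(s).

F(s) = (s + 5)^(-2)

L{e^(-5t)} = 1/(s + 5).
Then apply L{t·g(t)} = -d/ds[G(s)] with G(s) = 1/(s + 5):
differentiating 1 time and applying the sign gives (s + 5)^(-2).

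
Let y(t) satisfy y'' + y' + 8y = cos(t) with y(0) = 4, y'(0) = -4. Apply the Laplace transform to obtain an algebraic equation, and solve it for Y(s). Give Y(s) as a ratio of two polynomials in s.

Y(s) = (4*s^3 + 5*s)/(s^4 + s^3 + 9*s^2 + s + 8)

Laplace-transform each side.
With L{y''} = s^2 Y - s·y(0) - y'(0) and L{y'} = sY - y(0), with y(0) = 4, y'(0) = -4: the LHS transforms to (s^2 + s + 8)Y - (4*s).
The right side is L{cos(t)} = s/(s^2 + 1).
So (s^2 + s + 8)Y = s/(s^2 + 1) + (4*s).
Divide through and combine into a single rational function.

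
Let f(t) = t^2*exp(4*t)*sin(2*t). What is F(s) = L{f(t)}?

F(s) = 4*(3*s^2 - 24*s + 44)/(s^2 - 8*s + 20)^3

L{sin(2t)} = 2/(s^2 + 4).
Multiplying by e^(4t) shifts s → s - 4, so L{exp(4*t)*sin(2*t)} = 2/((s - 4)^2 + 4).
Then apply L{t^2·g(t)} = (-1)^2 d^2/ds^2[G(s)] with G(s) = 2/((s - 4)^2 + 4):
differentiating 2 times and applying the sign gives 4*(3*s^2 - 24*s + 44)/(s^2 - 8*s + 20)^3.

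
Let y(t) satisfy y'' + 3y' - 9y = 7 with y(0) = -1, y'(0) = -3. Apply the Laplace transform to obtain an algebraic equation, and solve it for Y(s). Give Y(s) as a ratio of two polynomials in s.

Laplace-transform each side.
Using L{y''} = s^2 Y - s·y(0) - y'(0) and L{y'} = sY - y(0), with y(0) = -1, y'(0) = -3, the left side becomes (s^2 + 3*s - 9)Y - (-s - 6).
The right side is L{7} = 7/s.
So (s^2 + 3*s - 9)Y = 7/s + (-s - 6).
Divide through and combine into a single rational function.

Y(s) = (-s^2 - 6*s + 7)/(s^3 + 3*s^2 - 9*s)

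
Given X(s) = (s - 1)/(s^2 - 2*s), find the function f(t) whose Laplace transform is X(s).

f(t) = exp(t)*cosh(t)

Rewrite the denominator: s^2 - 2*s = (s - 1)^2 - 1.
The form in (s - 1) signals a first-shifting-theorem factor e^(t).
Since L{cosh(t)} = s/(s^2 - 1), the inverse is e^(t)*cosh(t).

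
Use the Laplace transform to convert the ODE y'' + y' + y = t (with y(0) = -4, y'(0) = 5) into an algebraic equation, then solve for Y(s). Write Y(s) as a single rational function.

Take the Laplace transform of both sides.
With L{y''} = s^2 Y - s·y(0) - y'(0) and L{y'} = sY - y(0), with y(0) = -4, y'(0) = 5: the LHS transforms to (s^2 + s + 1)Y - (-4*s + 1).
The right side is L{t} = s^(-2).
So (s^2 + s + 1)Y = s^(-2) + (-4*s + 1).
Isolate Y and clear denominators.

Y(s) = (-4*s^3 + s^2 + 1)/(s^4 + s^3 + s^2)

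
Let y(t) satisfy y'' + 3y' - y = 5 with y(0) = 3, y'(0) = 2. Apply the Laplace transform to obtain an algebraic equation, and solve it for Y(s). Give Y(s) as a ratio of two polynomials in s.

Y(s) = (3*s^2 + 11*s + 5)/(s^3 + 3*s^2 - s)

Transform both sides with L{·}.
Using L{y''} = s^2 Y - s·y(0) - y'(0) and L{y'} = sY - y(0), with y(0) = 3, y'(0) = 2, the left side becomes (s^2 + 3*s - 1)Y - (3*s + 11).
The right side is L{5} = 5/s.
So (s^2 + 3*s - 1)Y = 5/s + (3*s + 11).
Divide through and combine into a single rational function.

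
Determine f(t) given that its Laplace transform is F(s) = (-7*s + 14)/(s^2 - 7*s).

Factor the denominator: s^2 - 7*s = s*(s - 7).
Partial fraction decomposition gives [-5/(s - 7)] + [-2/s].
Invert each term: -5/(s - 7) ↔ -5e^(7t); -2/(s - 0) ↔ -2e^(0t).

f(t) = -5*exp(7*t) - 2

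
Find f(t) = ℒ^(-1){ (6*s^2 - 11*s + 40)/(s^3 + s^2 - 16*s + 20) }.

Factor the denominator: s^3 + s^2 - 16*s + 20 = (s - 2)^2*(s + 5).
Partial fraction decomposition gives [1/(s - 2)] + [6/(s - 2)^2] + [5/(s + 5)].
Invert each term: 1/(s - 2) ↔ e^(2t); 6/(s - 2)^2 ↔ 6t·e^(2t); 5/(s + 5) ↔ 5e^(-5t).

f(t) = 6*t*exp(2*t) + exp(2*t) + 5*exp(-5*t)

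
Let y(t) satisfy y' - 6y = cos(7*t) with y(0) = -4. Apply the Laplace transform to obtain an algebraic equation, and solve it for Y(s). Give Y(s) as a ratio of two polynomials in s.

Y(s) = (-4*s^2 + s - 196)/(s^3 - 6*s^2 + 49*s - 294)

Apply the Laplace transform to the equation.
With L{y'} = sY - y(0) = sY - (-4): the LHS transforms to (s - 6)Y - (-4).
The right side is L{cos(7*t)} = s/(s^2 + 49).
So (s - 6)Y = s/(s^2 + 49) + (-4).
Solve for Y(s) and write it as one ratio of polynomials.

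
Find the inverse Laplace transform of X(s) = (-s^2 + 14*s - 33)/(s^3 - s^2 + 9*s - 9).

-2*exp(t) + 5*sin(3*t) + cos(3*t)

Factor the denominator: s^3 - s^2 + 9*s - 9 = (s - 1)*(s^2 + 9).
Partial fraction decomposition gives [-2/(s - 1)] + [s/(s^2 + 9)] + [15/(s^2 + 9)].
Invert each term: -2/(s - 1) ↔ -2e^(t); 1·s/(s^2 + 9) ↔ cos(3t); 5·3/(s^2 + 9) ↔ 5sin(3t).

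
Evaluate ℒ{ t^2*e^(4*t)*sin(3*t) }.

L{sin(3t)} = 3/(s^2 + 9).
Multiplying by e^(4t) shifts s → s - 4, so L{e^(4*t)*sin(3*t)} = 3/((s - 4)^2 + 9).
Then apply L{t^2·g(t)} = (-1)^2 d^2/ds^2[G(s)] with G(s) = 3/((s - 4)^2 + 9):
differentiating 2 times and applying the sign gives 18*(s^2 - 8*s + 13)/(s^2 - 8*s + 25)^3.

18*(s^2 - 8*s + 13)/(s^2 - 8*s + 25)^3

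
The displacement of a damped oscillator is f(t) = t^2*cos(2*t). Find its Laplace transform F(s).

F(s) = 2*s*(s^2 - 12)/(s^2 + 4)^3

L{cos(2t)} = s/(s^2 + 4).
Then apply L{t^2·g(t)} = (-1)^2 d^2/ds^2[G(s)] with G(s) = s/(s^2 + 4):
differentiating 2 times and applying the sign gives 2*s*(s^2 - 12)/(s^2 + 4)^3.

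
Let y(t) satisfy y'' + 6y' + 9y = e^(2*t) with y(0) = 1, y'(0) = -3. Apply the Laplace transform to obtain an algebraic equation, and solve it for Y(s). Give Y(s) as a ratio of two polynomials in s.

Apply the Laplace transform to the equation.
The derivative rules (L{y''} = s^2 Y - s·y(0) - y'(0) and L{y'} = sY - y(0), with y(0) = 1, y'(0) = -3) turn the left side into (s^2 + 6*s + 9)Y - (s + 3).
The right side is L{e^(2*t)} = 1/(s - 2).
So (s^2 + 6*s + 9)Y = 1/(s - 2) + (s + 3).
Solve for Y(s) and write it as one ratio of polynomials.

Y(s) = (s^2 + s - 5)/(s^3 + 4*s^2 - 3*s - 18)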